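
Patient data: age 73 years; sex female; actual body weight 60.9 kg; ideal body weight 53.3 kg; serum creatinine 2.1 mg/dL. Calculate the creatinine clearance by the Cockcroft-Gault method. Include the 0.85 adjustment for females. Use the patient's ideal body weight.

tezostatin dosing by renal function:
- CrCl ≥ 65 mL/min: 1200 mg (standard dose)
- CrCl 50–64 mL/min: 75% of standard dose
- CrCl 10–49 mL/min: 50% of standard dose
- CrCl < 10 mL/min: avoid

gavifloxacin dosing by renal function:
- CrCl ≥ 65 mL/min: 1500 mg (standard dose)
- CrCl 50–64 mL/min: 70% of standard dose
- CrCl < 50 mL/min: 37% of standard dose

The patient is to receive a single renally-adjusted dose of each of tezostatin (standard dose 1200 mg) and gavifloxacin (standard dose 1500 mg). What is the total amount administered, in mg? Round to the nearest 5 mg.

1155 mg

CrCl = (140 − 73) × 53.3 / (72 × 2.1) × 0.85 = 3571.1 / 151.20 × 0.85 ≈ 20.1 mL/min
CrCl ≈ 20 mL/min.
tezostatin: 10–49 mL/min → 50% of 1200 mg = 600 mg.
gavifloxacin: < 50 mL/min → 37% of 1500 mg = 555 mg.
Total = 600 + 555 = 1155 mg.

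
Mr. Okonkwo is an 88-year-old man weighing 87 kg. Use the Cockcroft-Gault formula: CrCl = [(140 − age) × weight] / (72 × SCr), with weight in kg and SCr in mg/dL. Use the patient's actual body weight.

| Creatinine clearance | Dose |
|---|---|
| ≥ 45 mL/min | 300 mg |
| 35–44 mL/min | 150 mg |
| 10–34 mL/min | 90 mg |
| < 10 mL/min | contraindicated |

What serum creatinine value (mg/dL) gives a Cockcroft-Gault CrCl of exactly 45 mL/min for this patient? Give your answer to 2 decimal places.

Standard dose requires CrCl ≥ 45 mL/min.
Set (140 − 88) × 87 / (72 × SCr) = 45
SCr = (140 − 88) × 87 / (72 × 45) = 1.396 mg/dL

1.40 mg/dL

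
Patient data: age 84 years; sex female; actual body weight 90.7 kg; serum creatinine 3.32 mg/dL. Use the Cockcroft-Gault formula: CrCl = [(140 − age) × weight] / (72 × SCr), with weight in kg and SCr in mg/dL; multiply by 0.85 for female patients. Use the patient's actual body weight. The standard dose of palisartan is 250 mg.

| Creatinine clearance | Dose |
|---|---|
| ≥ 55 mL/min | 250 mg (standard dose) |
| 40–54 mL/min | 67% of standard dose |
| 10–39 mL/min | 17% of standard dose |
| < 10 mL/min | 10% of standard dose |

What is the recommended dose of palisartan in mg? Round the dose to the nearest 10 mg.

CrCl = (140 − 84) × 90.7 / (72 × 3.32) × 0.85 = 5079.2 / 239.04 × 0.85 ≈ 18.1 mL/min
CrCl ≈ 18 mL/min → bracket 10–39 mL/min.
17% of 250 mg = 42.5 mg → 40 mg

40 mg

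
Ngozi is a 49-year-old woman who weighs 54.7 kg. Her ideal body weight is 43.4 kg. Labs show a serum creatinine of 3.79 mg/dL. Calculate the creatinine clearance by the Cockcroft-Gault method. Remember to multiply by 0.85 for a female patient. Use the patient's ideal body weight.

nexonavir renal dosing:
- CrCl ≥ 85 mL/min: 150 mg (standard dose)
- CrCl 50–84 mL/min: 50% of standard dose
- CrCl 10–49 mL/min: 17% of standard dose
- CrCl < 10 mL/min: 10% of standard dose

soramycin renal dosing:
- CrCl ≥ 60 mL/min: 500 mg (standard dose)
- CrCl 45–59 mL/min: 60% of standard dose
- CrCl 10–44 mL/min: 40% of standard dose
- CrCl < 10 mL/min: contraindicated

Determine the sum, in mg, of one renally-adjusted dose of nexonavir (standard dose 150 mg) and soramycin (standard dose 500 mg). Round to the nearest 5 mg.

CrCl = (140 − 49) × 43.4 / (72 × 3.79) × 0.85 = 3949.4 / 272.88 × 0.85 ≈ 12.3 mL/min
CrCl ≈ 12 mL/min.
nexonavir: 10–49 mL/min → 17% of 150 mg = 25.5 mg.
soramycin: 10–44 mL/min → 40% of 500 mg = 200 mg.
Total = 25.5 + 200 = 225.5 mg.

225 mg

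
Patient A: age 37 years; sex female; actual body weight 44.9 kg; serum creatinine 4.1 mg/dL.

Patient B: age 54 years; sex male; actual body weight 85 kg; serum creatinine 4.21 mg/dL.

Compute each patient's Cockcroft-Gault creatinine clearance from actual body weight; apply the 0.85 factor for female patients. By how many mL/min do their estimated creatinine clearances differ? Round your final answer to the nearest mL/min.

Patient A: CrCl = (140 − 37) × 44.9 / (72 × 4.1) × 0.85 = 4624.7 / 295.20 × 0.85 ≈ 13.3 mL/min
Patient B: CrCl = (140 − 54) × 85 / (72 × 4.21) = 7310.0 / 303.12 ≈ 24.1 mL/min
|13.3 − 24.1| = 10.8 mL/min

11 mL/min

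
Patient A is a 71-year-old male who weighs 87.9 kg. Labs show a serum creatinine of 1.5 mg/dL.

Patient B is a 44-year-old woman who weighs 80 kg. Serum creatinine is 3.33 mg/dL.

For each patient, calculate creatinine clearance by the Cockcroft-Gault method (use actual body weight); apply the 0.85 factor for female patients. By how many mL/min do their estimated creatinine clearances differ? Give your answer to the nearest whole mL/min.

Patient A: CrCl = (140 − 71) × 87.9 / (72 × 1.5) = 6065.1 / 108.00 ≈ 56.2 mL/min
Patient B: CrCl = (140 − 44) × 80 / (72 × 3.33) × 0.85 = 7680.0 / 239.76 × 0.85 ≈ 27.2 mL/min
|56.2 − 27.2| = 29.0 mL/min

29 mL/min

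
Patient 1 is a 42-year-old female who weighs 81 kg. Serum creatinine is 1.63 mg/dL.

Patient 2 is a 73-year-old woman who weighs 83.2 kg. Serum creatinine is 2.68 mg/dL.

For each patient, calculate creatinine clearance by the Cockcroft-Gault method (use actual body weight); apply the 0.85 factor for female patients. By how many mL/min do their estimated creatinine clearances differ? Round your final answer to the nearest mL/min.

33 mL/min

Patient 1: CrCl = (140 − 42) × 81 / (72 × 1.63) × 0.85 = 7938.0 / 117.36 × 0.85 ≈ 57.5 mL/min
Patient 2: CrCl = (140 − 73) × 83.2 / (72 × 2.68) × 0.85 = 5574.4 / 192.96 × 0.85 ≈ 24.6 mL/min
|57.5 − 24.6| = 32.9 mL/min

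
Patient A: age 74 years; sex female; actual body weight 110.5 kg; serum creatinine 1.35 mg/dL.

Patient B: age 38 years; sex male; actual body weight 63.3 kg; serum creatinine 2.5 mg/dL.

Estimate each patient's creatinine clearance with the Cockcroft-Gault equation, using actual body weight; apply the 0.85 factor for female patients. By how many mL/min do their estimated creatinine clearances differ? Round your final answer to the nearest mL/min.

28 mL/min

Patient A: CrCl = (140 − 74) × 110.5 / (72 × 1.35) × 0.85 = 7293.0 / 97.20 × 0.85 ≈ 63.8 mL/min
Patient B: CrCl = (140 − 38) × 63.3 / (72 × 2.5) = 6456.6 / 180.00 ≈ 35.9 mL/min
|63.8 − 35.9| = 27.9 mL/min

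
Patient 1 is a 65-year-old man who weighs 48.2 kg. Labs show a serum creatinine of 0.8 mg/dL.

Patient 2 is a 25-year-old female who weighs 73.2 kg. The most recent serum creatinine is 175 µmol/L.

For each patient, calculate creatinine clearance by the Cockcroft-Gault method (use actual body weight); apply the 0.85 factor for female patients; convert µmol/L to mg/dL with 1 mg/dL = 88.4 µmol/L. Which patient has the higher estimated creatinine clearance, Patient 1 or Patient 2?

Patient 1

Patient 1: CrCl = (140 − 65) × 48.2 / (72 × 0.8) = 3615.0 / 57.60 ≈ 62.8 mL/min
Patient 2: SCr = 175 / 88.4 = 1.98 mg/dL
Patient 2: CrCl = (140 − 25) × 73.2 / (72 × 1.98) × 0.85 = 8418.0 / 142.56 × 0.85 ≈ 50.2 mL/min
62.8 vs 50.2 mL/min → Patient 1 is higher.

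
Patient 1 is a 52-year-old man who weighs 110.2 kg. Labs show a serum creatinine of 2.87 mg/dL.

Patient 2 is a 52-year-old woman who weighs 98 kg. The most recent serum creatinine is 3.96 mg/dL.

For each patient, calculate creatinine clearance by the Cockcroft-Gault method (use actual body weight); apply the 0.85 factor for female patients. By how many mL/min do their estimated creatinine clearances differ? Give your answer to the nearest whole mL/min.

21 mL/min

Patient 1: CrCl = (140 − 52) × 110.2 / (72 × 2.87) = 9697.6 / 206.64 ≈ 46.9 mL/min
Patient 2: CrCl = (140 − 52) × 98 / (72 × 3.96) × 0.85 = 8624.0 / 285.12 × 0.85 ≈ 25.7 mL/min
|46.9 − 25.7| = 21.2 mL/min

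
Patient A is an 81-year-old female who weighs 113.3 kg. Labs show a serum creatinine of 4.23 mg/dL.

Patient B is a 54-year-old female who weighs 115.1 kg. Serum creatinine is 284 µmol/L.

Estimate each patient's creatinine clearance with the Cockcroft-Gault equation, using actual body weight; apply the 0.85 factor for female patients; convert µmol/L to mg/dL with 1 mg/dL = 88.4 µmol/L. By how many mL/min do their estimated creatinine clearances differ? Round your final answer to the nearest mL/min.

18 mL/min

Patient A: CrCl = (140 − 81) × 113.3 / (72 × 4.23) × 0.85 = 6684.7 / 304.56 × 0.85 ≈ 18.7 mL/min
Patient B: SCr = 284 / 88.4 = 3.213 mg/dL
Patient B: CrCl = (140 − 54) × 115.1 / (72 × 3.213) × 0.85 = 9898.6 / 231.34 × 0.85 ≈ 36.4 mL/min
|18.7 − 36.4| = 17.7 mL/min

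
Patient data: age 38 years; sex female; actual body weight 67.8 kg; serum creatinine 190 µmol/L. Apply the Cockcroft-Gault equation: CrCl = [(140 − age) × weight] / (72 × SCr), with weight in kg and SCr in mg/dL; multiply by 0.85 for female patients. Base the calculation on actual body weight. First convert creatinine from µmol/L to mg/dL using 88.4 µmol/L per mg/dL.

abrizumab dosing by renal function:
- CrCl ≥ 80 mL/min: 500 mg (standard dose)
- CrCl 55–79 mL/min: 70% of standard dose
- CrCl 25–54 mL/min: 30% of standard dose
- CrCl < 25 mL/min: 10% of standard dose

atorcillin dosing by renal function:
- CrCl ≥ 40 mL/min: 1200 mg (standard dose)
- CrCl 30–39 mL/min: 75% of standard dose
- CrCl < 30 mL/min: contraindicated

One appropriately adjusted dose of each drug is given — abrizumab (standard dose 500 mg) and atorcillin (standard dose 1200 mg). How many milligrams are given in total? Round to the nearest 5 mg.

SCr = 190 / 88.4 = 2.149 mg/dL
CrCl = (140 − 38) × 67.8 / (72 × 2.149) × 0.85 = 6915.6 / 154.73 × 0.85 ≈ 38.0 mL/min
CrCl ≈ 38 mL/min.
abrizumab: 25–54 mL/min → 30% of 500 mg = 150 mg.
atorcillin: 30–39 mL/min → 75% of 1200 mg = 900 mg.
Total = 150 + 900 = 1050 mg.

1050 mg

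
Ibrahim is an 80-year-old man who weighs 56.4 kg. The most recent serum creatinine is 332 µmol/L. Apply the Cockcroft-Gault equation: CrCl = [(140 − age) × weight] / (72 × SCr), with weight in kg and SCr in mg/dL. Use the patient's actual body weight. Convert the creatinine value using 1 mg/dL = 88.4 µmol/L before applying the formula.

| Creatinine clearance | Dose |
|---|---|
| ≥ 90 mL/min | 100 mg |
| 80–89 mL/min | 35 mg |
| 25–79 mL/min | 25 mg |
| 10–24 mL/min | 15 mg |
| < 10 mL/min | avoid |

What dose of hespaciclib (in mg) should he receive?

SCr = 332 / 88.4 = 3.756 mg/dL
CrCl = (140 − 80) × 56.4 / (72 × 3.756) = 3384.0 / 270.43 ≈ 12.5 mL/min
CrCl ≈ 13 mL/min → bracket 10–24 mL/min.
Dose for this bracket: 15 mg.

15 mg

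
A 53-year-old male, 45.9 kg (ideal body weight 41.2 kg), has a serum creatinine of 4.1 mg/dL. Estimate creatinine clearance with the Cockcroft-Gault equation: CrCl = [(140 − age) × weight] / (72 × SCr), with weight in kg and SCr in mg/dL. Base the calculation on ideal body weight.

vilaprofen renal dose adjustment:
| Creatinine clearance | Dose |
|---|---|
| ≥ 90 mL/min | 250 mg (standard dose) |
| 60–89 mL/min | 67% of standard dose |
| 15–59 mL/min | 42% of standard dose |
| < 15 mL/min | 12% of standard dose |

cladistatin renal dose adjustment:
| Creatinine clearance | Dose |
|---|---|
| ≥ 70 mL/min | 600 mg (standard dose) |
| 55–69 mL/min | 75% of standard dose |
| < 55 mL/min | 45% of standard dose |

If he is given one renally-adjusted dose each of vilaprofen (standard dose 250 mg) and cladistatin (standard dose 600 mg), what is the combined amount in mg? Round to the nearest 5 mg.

300 mg

CrCl = (140 − 53) × 41.2 / (72 × 4.1) = 3584.4 / 295.20 ≈ 12.1 mL/min
CrCl ≈ 12 mL/min.
vilaprofen: < 15 mL/min → 12% of 250 mg = 30 mg.
cladistatin: < 55 mL/min → 45% of 600 mg = 270 mg.
Total = 30 + 270 = 300 mg.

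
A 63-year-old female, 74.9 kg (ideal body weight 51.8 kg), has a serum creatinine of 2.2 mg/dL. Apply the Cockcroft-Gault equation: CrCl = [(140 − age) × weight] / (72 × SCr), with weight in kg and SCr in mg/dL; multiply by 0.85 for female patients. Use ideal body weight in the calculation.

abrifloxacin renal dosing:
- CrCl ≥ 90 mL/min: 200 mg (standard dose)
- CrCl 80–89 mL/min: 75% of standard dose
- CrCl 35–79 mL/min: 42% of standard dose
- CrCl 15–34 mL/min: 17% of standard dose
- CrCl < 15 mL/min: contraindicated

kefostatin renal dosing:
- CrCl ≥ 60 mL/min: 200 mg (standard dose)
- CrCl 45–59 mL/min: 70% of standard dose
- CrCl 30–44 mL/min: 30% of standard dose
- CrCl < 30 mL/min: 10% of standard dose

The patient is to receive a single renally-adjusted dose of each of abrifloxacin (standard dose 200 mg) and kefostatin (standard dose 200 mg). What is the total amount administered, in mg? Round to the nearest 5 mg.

55 mg

CrCl = (140 − 63) × 51.8 / (72 × 2.2) × 0.85 = 3988.6 / 158.40 × 0.85 ≈ 21.4 mL/min
CrCl ≈ 21 mL/min.
abrifloxacin: 15–34 mL/min → 17% of 200 mg = 34 mg.
kefostatin: < 30 mL/min → 10% of 200 mg = 20 mg.
Total = 34 + 20 = 54 mg.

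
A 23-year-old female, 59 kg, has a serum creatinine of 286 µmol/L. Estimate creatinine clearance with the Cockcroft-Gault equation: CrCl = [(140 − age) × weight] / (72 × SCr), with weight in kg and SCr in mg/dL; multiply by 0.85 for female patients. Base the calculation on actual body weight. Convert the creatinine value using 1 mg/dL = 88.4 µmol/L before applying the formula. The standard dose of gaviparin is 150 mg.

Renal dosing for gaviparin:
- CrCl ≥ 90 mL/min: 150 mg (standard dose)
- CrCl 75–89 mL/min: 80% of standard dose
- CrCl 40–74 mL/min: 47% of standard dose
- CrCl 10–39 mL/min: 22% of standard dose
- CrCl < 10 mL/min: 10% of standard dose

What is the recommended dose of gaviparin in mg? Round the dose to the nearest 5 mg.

SCr = 286 / 88.4 = 3.235 mg/dL
CrCl = (140 − 23) × 59 / (72 × 3.235) × 0.85 = 6903.0 / 232.92 × 0.85 ≈ 25.2 mL/min
CrCl ≈ 25 mL/min → bracket 10–39 mL/min.
22% of 150 mg = 33 mg → 35 mg

35 mg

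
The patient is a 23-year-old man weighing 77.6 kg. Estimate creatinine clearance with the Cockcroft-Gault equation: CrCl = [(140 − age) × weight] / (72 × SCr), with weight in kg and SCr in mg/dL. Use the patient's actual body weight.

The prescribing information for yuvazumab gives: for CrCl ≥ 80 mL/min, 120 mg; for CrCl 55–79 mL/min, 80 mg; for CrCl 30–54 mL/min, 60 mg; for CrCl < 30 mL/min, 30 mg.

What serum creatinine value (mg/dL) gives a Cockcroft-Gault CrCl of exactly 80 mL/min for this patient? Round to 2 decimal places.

1.58 mg/dL

Standard dose requires CrCl ≥ 80 mL/min.
Set (140 − 23) × 77.6 / (72 × SCr) = 80
SCr = (140 − 23) × 77.6 / (72 × 80) = 1.576 mg/dL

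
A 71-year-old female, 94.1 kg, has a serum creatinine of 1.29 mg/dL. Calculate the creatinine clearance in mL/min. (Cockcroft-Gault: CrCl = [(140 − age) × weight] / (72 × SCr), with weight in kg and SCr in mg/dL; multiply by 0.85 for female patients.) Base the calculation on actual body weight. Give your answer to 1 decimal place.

59.4 mL/min

CrCl = (140 − 71) × 94.1 / (72 × 1.29) × 0.85 = 6492.9 / 92.88 × 0.85 ≈ 59.4 mL/min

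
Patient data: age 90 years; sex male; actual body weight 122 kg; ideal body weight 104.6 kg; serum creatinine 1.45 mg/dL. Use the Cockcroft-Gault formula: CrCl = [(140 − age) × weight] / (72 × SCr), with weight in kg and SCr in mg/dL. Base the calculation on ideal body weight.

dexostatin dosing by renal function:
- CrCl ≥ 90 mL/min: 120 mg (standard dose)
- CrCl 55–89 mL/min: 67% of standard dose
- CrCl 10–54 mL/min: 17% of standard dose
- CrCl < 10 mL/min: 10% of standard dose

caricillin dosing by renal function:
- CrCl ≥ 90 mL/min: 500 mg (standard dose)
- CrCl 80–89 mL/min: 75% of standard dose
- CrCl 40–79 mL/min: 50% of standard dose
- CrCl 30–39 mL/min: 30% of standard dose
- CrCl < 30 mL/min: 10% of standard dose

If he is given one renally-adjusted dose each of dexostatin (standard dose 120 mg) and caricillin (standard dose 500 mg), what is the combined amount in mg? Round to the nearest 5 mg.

CrCl = (140 − 90) × 104.6 / (72 × 1.45) = 5230.0 / 104.40 ≈ 50.1 mL/min
CrCl ≈ 50 mL/min.
dexostatin: 10–54 mL/min → 17% of 120 mg = 20.4 mg.
caricillin: 40–79 mL/min → 50% of 500 mg = 250 mg.
Total = 20.4 + 250 = 270.4 mg.

270 mg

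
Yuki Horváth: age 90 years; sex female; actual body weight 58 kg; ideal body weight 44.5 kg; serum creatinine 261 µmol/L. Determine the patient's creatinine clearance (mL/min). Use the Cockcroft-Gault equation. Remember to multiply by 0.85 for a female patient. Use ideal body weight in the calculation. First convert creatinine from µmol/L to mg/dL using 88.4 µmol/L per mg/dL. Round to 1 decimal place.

8.9 mL/min

SCr = 261 / 88.4 = 2.952 mg/dL
CrCl = (140 − 90) × 44.5 / (72 × 2.952) × 0.85 = 2225.0 / 212.54 × 0.85 ≈ 8.9 mL/min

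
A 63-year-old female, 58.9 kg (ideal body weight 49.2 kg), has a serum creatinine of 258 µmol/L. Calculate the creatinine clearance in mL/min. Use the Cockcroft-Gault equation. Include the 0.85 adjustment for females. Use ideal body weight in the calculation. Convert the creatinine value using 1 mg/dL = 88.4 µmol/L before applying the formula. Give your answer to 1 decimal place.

SCr = 258 / 88.4 = 2.919 mg/dL
CrCl = (140 − 63) × 49.2 / (72 × 2.919) × 0.85 = 3788.4 / 210.17 × 0.85 ≈ 15.3 mL/min

15.3 mL/min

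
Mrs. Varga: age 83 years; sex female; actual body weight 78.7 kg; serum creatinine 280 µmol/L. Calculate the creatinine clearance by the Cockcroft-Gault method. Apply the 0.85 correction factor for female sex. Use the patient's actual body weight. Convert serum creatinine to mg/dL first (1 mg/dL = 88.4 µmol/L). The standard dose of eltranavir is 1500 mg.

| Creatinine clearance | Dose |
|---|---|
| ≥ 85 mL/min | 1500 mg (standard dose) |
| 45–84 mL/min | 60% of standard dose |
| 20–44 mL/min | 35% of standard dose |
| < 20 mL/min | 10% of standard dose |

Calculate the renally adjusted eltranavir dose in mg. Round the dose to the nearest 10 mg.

150 mg

SCr = 280 / 88.4 = 3.167 mg/dL
CrCl = (140 − 83) × 78.7 / (72 × 3.167) × 0.85 = 4485.9 / 228.02 × 0.85 ≈ 16.7 mL/min
CrCl ≈ 17 mL/min → bracket < 20 mL/min.
10% of 1500 mg = 150 mg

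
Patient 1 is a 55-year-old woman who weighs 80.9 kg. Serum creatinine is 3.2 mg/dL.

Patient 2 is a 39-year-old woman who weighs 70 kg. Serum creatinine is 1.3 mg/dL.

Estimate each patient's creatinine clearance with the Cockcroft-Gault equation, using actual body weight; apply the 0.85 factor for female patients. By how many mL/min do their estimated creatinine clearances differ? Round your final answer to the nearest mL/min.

39 mL/min

Patient 1: CrCl = (140 − 55) × 80.9 / (72 × 3.2) × 0.85 = 6876.5 / 230.40 × 0.85 ≈ 25.4 mL/min
Patient 2: CrCl = (140 − 39) × 70 / (72 × 1.3) × 0.85 = 7070.0 / 93.60 × 0.85 ≈ 64.2 mL/min
|25.4 − 64.2| = 38.8 mL/min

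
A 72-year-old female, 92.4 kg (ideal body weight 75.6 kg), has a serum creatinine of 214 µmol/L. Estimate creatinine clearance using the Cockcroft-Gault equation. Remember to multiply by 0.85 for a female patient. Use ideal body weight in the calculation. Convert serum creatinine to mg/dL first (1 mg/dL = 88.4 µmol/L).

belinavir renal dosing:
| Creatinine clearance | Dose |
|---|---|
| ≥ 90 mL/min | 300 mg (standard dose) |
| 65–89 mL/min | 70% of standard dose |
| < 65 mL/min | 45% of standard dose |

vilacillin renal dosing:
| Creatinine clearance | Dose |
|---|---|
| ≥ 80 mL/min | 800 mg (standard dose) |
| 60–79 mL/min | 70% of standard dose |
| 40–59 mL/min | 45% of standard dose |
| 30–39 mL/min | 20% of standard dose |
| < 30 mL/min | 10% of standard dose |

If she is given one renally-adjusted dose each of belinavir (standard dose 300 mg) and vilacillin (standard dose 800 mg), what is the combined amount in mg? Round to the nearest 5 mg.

215 mg

SCr = 214 / 88.4 = 2.421 mg/dL
CrCl = (140 − 72) × 75.6 / (72 × 2.421) × 0.85 = 5140.8 / 174.31 × 0.85 ≈ 25.1 mL/min
CrCl ≈ 25 mL/min.
belinavir: < 65 mL/min → 45% of 300 mg = 135 mg.
vilacillin: < 30 mL/min → 10% of 800 mg = 80 mg.
Total = 135 + 80 = 215 mg.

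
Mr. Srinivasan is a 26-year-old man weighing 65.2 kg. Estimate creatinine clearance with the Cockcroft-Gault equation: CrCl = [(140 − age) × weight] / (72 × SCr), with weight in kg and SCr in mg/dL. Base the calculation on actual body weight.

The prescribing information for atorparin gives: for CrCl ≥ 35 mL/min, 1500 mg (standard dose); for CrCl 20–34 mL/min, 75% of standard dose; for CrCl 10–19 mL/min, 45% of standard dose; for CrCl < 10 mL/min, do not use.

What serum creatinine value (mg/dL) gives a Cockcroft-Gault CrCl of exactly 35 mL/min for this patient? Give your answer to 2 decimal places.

Standard dose requires CrCl ≥ 35 mL/min.
Set (140 − 26) × 65.2 / (72 × SCr) = 35
SCr = (140 − 26) × 65.2 / (72 × 35) = 2.950 mg/dL

2.95 mg/dL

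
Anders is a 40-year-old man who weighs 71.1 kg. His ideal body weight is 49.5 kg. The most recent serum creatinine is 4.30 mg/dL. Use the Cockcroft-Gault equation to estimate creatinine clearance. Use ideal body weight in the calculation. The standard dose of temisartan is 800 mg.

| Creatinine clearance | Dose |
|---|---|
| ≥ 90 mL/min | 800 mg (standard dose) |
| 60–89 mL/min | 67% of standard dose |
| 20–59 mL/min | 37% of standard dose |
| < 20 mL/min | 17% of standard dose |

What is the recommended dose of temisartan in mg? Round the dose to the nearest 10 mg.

CrCl = (140 − 40) × 49.5 / (72 × 4.3) = 4950.0 / 309.60 ≈ 16.0 mL/min
CrCl ≈ 16 mL/min → bracket < 20 mL/min.
17% of 800 mg = 136 mg → 140 mg

140 mg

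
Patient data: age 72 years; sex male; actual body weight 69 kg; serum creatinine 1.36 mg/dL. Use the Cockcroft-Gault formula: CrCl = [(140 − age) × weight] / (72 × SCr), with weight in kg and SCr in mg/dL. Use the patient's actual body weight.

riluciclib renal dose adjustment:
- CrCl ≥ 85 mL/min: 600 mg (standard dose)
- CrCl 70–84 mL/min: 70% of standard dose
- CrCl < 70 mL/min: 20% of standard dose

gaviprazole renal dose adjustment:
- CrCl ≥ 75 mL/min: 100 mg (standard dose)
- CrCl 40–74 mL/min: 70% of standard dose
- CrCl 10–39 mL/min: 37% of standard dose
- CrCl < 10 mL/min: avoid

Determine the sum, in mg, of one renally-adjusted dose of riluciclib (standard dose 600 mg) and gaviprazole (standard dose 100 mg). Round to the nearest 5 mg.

CrCl = (140 − 72) × 69 / (72 × 1.36) = 4692.0 / 97.92 ≈ 47.9 mL/min
CrCl ≈ 48 mL/min.
riluciclib: < 70 mL/min → 20% of 600 mg = 120 mg.
gaviprazole: 40–74 mL/min → 70% of 100 mg = 70 mg.
Total = 120 + 70 = 190 mg.

190 mg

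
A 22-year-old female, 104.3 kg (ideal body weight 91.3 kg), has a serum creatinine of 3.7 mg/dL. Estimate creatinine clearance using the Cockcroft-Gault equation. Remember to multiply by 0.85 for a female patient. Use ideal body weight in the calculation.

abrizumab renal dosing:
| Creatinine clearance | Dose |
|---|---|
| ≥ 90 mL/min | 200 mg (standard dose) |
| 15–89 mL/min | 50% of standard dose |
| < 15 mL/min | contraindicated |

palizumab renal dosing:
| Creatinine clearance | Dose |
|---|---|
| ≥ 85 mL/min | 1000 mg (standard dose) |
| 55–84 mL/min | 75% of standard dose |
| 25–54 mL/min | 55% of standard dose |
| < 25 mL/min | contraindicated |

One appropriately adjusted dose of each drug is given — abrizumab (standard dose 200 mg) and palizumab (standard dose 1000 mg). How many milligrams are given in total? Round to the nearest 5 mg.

650 mg

CrCl = (140 − 22) × 91.3 / (72 × 3.7) × 0.85 = 10773.4 / 266.40 × 0.85 ≈ 34.4 mL/min
CrCl ≈ 34 mL/min.
abrizumab: 15–89 mL/min → 50% of 200 mg = 100 mg.
palizumab: 25–54 mL/min → 55% of 1000 mg = 550 mg.
Total = 100 + 550 = 650 mg.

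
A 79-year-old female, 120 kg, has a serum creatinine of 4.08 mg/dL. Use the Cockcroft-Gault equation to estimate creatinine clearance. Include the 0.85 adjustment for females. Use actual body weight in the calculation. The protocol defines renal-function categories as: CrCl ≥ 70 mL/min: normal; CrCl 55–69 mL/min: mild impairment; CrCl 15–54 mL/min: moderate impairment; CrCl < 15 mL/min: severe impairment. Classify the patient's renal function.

moderate impairment

CrCl = (140 − 79) × 120 / (72 × 4.08) × 0.85 = 7320.0 / 293.76 × 0.85 ≈ 21.2 mL/min
21 mL/min falls in the 'moderate impairment' range.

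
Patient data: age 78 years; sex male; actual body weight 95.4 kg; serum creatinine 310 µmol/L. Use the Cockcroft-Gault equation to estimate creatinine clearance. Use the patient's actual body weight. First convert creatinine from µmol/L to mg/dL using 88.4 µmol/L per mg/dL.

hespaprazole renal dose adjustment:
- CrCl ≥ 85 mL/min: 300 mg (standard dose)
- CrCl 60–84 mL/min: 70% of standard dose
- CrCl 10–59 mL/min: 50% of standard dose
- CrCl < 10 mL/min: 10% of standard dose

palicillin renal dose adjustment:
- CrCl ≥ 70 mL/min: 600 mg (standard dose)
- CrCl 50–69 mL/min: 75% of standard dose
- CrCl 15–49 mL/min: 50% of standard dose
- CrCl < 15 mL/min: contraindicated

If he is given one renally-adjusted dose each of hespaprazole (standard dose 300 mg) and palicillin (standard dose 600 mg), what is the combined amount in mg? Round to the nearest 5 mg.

SCr = 310 / 88.4 = 3.507 mg/dL
CrCl = (140 − 78) × 95.4 / (72 × 3.507) = 5914.8 / 252.50 ≈ 23.4 mL/min
CrCl ≈ 23 mL/min.
hespaprazole: 10–59 mL/min → 50% of 300 mg = 150 mg.
palicillin: 15–49 mL/min → 50% of 600 mg = 300 mg.
Total = 150 + 300 = 450 mg.

450 mg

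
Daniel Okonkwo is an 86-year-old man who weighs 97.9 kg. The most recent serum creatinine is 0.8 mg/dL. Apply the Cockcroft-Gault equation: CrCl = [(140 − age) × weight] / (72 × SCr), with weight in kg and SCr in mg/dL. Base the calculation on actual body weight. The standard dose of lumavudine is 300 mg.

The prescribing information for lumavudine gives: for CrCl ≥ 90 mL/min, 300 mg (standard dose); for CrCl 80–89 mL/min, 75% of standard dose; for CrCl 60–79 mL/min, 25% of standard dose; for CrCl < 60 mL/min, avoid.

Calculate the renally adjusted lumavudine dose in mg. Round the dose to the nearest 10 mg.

CrCl = (140 − 86) × 97.9 / (72 × 0.8) = 5286.6 / 57.60 ≈ 91.8 mL/min
CrCl ≈ 92 mL/min → bracket ≥ 90 mL/min.
100% of 300 mg = 300 mg

300 mg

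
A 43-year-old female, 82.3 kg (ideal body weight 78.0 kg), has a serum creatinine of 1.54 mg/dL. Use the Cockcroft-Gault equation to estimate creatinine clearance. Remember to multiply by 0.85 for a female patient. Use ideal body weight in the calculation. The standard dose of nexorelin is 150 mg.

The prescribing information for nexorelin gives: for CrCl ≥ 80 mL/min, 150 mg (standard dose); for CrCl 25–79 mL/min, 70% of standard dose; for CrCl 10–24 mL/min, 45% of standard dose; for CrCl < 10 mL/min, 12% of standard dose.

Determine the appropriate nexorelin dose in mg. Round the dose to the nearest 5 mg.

105 mg

CrCl = (140 − 43) × 78 / (72 × 1.54) × 0.85 = 7566.0 / 110.88 × 0.85 ≈ 58.0 mL/min
CrCl ≈ 58 mL/min → bracket 25–79 mL/min.
70% of 150 mg = 105 mg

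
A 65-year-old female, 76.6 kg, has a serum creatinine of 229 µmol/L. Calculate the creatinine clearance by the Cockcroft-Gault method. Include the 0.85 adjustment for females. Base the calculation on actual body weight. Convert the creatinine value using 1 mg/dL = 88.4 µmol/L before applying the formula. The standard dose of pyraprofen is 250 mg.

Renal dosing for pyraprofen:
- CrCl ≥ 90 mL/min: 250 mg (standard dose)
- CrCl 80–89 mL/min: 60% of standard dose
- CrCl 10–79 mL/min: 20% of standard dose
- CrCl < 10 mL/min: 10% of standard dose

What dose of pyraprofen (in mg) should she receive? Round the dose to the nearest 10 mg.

SCr = 229 / 88.4 = 2.59 mg/dL
CrCl = (140 − 65) × 76.6 / (72 × 2.59) × 0.85 = 5745.0 / 186.48 × 0.85 ≈ 26.2 mL/min
CrCl ≈ 26 mL/min → bracket 10–79 mL/min.
20% of 250 mg = 50 mg

50 mg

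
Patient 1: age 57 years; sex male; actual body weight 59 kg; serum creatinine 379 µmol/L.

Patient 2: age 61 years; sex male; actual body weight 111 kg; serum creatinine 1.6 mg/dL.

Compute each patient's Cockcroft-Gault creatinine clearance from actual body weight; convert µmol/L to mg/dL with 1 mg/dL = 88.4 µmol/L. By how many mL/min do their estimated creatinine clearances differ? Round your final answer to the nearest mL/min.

Patient 1: SCr = 379 / 88.4 = 4.287 mg/dL
Patient 1: CrCl = (140 − 57) × 59 / (72 × 4.287) = 4897.0 / 308.66 ≈ 15.9 mL/min
Patient 2: CrCl = (140 − 61) × 111 / (72 × 1.6) = 8769.0 / 115.20 ≈ 76.1 mL/min
|15.9 − 76.1| = 60.2 mL/min

60 mL/min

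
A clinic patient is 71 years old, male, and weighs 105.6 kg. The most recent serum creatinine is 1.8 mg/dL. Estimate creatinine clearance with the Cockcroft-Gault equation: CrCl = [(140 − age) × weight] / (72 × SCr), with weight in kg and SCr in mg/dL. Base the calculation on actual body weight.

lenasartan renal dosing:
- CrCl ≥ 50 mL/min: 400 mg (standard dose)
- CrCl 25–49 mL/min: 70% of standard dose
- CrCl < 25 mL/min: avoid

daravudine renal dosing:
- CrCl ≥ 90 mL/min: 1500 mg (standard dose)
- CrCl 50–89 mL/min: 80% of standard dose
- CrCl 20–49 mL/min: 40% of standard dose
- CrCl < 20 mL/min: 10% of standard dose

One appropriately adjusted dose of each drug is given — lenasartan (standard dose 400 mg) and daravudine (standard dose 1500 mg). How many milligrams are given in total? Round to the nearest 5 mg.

1600 mg

CrCl = (140 − 71) × 105.6 / (72 × 1.8) = 7286.4 / 129.60 ≈ 56.2 mL/min
CrCl ≈ 56 mL/min.
lenasartan: ≥ 50 mL/min → 100% of 400 mg = 400 mg.
daravudine: 50–89 mL/min → 80% of 1500 mg = 1200 mg.
Total = 400 + 1200 = 1600 mg.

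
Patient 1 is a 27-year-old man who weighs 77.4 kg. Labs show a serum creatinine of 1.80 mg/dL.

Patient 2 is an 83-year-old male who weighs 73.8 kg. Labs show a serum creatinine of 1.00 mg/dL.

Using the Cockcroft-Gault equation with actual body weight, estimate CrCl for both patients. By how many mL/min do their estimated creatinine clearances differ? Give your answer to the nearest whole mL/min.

9 mL/min

Patient 1: CrCl = (140 − 27) × 77.4 / (72 × 1.8) = 8746.2 / 129.60 ≈ 67.5 mL/min
Patient 2: CrCl = (140 − 83) × 73.8 / (72 × 1) = 4206.6 / 72.00 ≈ 58.4 mL/min
|67.5 − 58.4| = 9.1 mL/min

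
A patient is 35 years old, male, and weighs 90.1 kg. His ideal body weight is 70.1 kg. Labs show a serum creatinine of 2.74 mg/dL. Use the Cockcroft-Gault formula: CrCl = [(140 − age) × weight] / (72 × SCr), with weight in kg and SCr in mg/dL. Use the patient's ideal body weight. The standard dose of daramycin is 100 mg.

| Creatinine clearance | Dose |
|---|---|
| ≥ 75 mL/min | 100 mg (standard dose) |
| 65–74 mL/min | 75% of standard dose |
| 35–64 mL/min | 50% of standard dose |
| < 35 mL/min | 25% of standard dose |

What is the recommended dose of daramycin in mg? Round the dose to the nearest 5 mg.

CrCl = (140 − 35) × 70.1 / (72 × 2.74) = 7360.5 / 197.28 ≈ 37.3 mL/min
CrCl ≈ 37 mL/min → bracket 35–64 mL/min.
50% of 100 mg = 50 mg

50 mg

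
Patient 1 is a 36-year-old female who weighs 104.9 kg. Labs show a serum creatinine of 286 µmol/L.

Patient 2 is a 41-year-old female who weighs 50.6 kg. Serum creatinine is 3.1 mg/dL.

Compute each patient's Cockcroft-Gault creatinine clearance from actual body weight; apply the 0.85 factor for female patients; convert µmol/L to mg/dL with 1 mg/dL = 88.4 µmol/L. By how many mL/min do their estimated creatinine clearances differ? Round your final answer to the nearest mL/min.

21 mL/min

Patient 1: SCr = 286 / 88.4 = 3.235 mg/dL
Patient 1: CrCl = (140 − 36) × 104.9 / (72 × 3.235) × 0.85 = 10909.6 / 232.92 × 0.85 ≈ 39.8 mL/min
Patient 2: CrCl = (140 − 41) × 50.6 / (72 × 3.1) × 0.85 = 5009.4 / 223.20 × 0.85 ≈ 19.1 mL/min
|39.8 − 19.1| = 20.7 mL/min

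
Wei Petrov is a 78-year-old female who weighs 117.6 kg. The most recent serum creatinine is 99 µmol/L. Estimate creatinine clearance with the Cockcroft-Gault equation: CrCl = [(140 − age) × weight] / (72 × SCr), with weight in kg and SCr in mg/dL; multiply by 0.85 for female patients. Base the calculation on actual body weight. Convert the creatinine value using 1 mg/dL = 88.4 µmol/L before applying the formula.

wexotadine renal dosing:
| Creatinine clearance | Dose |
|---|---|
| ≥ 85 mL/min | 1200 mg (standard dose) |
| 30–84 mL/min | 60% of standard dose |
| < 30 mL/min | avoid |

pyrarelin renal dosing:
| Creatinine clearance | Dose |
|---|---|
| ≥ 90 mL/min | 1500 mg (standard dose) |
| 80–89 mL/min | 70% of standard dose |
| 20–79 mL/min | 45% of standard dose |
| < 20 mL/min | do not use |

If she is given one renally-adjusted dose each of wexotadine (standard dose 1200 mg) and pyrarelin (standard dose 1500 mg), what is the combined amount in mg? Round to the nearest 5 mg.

SCr = 99 / 88.4 = 1.12 mg/dL
CrCl = (140 − 78) × 117.6 / (72 × 1.12) × 0.85 = 7291.2 / 80.64 × 0.85 ≈ 76.9 mL/min
CrCl ≈ 77 mL/min.
wexotadine: 30–84 mL/min → 60% of 1200 mg = 720 mg.
pyrarelin: 20–79 mL/min → 45% of 1500 mg = 675 mg.
Total = 720 + 675 = 1395 mg.

1395 mg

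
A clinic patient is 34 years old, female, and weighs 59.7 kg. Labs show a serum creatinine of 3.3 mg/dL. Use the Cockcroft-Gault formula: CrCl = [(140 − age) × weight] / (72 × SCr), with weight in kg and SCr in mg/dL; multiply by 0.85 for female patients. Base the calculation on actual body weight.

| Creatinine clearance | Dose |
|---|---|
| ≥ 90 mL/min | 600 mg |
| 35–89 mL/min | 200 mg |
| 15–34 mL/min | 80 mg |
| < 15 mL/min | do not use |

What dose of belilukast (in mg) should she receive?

80 mg

CrCl = (140 − 34) × 59.7 / (72 × 3.3) × 0.85 = 6328.2 / 237.60 × 0.85 ≈ 22.6 mL/min
CrCl ≈ 23 mL/min → bracket 15–34 mL/min.
Dose for this bracket: 80 mg.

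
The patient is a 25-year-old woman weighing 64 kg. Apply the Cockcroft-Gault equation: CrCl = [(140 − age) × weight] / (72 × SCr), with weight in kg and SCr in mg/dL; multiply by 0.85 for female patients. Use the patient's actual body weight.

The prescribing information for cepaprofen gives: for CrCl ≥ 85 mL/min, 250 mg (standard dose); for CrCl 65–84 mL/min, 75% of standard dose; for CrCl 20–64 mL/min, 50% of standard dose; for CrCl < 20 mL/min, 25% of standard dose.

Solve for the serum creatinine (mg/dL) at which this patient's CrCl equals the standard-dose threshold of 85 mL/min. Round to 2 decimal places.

1.02 mg/dL

Standard dose requires CrCl ≥ 85 mL/min.
Set (140 − 25) × 64 × 0.85 / (72 × SCr) = 85
SCr = (140 − 25) × 64 × 0.85 / (72 × 85) = 1.022 mg/dL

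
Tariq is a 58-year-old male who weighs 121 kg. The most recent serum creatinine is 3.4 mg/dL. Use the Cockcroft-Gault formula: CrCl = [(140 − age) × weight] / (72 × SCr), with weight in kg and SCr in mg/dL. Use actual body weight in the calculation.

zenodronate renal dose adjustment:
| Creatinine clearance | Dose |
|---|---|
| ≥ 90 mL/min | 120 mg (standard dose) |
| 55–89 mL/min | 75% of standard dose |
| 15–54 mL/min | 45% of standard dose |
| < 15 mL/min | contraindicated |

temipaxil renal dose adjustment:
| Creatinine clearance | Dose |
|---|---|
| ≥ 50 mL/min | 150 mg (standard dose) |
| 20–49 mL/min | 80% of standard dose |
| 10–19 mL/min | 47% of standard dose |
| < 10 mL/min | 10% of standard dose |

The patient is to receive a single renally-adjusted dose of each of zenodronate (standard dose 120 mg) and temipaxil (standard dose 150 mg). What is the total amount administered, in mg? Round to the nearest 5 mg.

175 mg

CrCl = (140 − 58) × 121 / (72 × 3.4) = 9922.0 / 244.80 ≈ 40.5 mL/min
CrCl ≈ 41 mL/min.
zenodronate: 15–54 mL/min → 45% of 120 mg = 54 mg.
temipaxil: 20–49 mL/min → 80% of 150 mg = 120 mg.
Total = 54 + 120 = 174 mg.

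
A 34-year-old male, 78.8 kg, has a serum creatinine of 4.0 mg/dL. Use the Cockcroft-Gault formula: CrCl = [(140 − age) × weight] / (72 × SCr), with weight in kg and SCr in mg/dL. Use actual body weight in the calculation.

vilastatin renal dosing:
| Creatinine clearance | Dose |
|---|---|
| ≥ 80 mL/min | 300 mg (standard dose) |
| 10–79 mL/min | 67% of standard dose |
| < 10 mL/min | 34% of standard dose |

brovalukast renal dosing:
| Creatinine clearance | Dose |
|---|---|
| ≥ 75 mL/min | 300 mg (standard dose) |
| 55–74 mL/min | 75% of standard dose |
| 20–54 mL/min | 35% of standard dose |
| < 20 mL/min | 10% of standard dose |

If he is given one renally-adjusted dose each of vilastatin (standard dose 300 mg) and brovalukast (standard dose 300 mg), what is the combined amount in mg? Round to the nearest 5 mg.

CrCl = (140 − 34) × 78.8 / (72 × 4) = 8352.8 / 288.00 ≈ 29.0 mL/min
CrCl ≈ 29 mL/min.
vilastatin: 10–79 mL/min → 67% of 300 mg = 201 mg.
brovalukast: 20–54 mL/min → 35% of 300 mg = 105 mg.
Total = 201 + 105 = 306 mg.

305 mg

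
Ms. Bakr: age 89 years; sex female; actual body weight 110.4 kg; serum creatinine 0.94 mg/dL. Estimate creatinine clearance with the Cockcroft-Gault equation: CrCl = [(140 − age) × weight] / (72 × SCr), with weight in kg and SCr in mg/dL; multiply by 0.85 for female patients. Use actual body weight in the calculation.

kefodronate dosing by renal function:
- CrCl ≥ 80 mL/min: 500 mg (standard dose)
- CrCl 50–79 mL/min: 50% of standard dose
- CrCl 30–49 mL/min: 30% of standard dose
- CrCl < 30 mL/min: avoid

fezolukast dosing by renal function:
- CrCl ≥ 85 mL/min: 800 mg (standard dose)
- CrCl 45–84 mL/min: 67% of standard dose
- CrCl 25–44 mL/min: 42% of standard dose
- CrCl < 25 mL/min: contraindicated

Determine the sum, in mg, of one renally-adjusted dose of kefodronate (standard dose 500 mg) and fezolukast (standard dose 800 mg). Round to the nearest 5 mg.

785 mg

CrCl = (140 − 89) × 110.4 / (72 × 0.94) × 0.85 = 5630.4 / 67.68 × 0.85 ≈ 70.7 mL/min
CrCl ≈ 71 mL/min.
kefodronate: 50–79 mL/min → 50% of 500 mg = 250 mg.
fezolukast: 45–84 mL/min → 67% of 800 mg = 536 mg.
Total = 250 + 536 = 786 mg.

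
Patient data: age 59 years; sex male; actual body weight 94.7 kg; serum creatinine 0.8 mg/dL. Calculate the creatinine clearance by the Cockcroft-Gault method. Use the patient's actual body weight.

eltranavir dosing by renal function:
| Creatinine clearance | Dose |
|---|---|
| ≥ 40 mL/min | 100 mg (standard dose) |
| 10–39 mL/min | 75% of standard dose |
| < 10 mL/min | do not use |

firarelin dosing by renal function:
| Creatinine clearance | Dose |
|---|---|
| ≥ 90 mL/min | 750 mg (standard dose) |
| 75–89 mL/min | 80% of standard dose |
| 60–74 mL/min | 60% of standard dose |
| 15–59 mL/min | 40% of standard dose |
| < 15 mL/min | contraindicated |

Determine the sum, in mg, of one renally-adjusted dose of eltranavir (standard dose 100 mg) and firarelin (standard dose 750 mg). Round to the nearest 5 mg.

850 mg

CrCl = (140 − 59) × 94.7 / (72 × 0.8) = 7670.7 / 57.60 ≈ 133.2 mL/min
CrCl ≈ 133 mL/min.
eltranavir: ≥ 40 mL/min → 100% of 100 mg = 100 mg.
firarelin: ≥ 90 mL/min → 100% of 750 mg = 750 mg.
Total = 100 + 750 = 850 mg.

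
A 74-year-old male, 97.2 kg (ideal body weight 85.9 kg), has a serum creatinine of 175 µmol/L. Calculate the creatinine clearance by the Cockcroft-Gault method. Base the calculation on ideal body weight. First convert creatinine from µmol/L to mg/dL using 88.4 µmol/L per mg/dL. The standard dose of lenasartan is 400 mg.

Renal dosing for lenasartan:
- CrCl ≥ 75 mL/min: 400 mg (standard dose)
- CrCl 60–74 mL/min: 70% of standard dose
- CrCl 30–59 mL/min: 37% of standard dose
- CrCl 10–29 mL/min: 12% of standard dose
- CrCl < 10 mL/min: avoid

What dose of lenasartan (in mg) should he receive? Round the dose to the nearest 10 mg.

SCr = 175 / 88.4 = 1.98 mg/dL
CrCl = (140 − 74) × 85.9 / (72 × 1.98) = 5669.4 / 142.56 ≈ 39.8 mL/min
CrCl ≈ 40 mL/min → bracket 30–59 mL/min.
37% of 400 mg = 148 mg → 150 mg

150 mg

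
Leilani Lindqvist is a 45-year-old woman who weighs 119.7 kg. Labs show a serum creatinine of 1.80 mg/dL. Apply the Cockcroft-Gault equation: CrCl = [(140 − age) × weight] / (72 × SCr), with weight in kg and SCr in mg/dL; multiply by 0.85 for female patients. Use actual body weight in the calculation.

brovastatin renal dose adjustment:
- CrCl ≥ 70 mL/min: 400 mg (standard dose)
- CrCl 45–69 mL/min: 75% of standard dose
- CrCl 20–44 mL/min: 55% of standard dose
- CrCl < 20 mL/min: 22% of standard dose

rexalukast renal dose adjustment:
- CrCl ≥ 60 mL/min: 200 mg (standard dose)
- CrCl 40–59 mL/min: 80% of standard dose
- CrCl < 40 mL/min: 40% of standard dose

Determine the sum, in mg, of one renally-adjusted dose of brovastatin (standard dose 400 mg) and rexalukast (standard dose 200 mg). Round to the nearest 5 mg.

600 mg

CrCl = (140 − 45) × 119.7 / (72 × 1.8) × 0.85 = 11371.5 / 129.60 × 0.85 ≈ 74.6 mL/min
CrCl ≈ 75 mL/min.
brovastatin: ≥ 70 mL/min → 100% of 400 mg = 400 mg.
rexalukast: ≥ 60 mL/min → 100% of 200 mg = 200 mg.
Total = 400 + 200 = 600 mg.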